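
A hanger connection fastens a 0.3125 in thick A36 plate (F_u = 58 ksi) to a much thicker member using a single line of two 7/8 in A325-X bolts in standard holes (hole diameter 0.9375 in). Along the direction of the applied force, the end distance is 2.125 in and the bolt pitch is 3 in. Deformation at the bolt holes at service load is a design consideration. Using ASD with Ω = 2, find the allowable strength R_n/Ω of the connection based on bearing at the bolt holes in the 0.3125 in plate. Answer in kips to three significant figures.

37 kips

Per bolt r_n = 1.2 l_c t F_u ≤ 2.4 d t F_u; upper limit = 2.4 × 0.875 × 0.3125 × 58 = 38.06 kips.
Edge bolt: l_c = 2.125 − 0.9375/2 = 1.656 in → 1.2 × 1.656 × 0.3125 × 58 = 36.02 → r_n = 36.02 kips.
Interior bolts: l_c = 3 − 0.9375 = 2.062 in → 1.2 × 2.062 × 0.3125 × 58 = 44.86 → r_n = 38.06 kips.
R_n = 1 × 36.02 + 1 × 38.06 = 74.09 kips.
Allowable strength R_n/Ω = 74.09 / 2 = 37 kips.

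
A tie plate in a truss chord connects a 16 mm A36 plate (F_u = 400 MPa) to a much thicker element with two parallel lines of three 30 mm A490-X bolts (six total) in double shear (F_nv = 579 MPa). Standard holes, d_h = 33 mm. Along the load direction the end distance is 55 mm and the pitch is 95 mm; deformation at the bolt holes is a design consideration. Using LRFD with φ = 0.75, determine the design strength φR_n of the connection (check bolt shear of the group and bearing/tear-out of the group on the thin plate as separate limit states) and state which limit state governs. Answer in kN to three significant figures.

1830 kN (bearing governs)

Bolt shear: A_b = π·30²/4 = 706.9 mm²; R_n = 579 × 706.9 × 6 × 2 / 1000 = 4911 kN → 0.75 × 4911 = 3680 kN.
Bearing (1.2 l_c t F_u ≤ 2.4 d t F_u): upper limit = 2.4·30·16·400 / 1000 = 460.8 kN.
  Edge l_c = 55 − 33/2 = 38.5 → r_n = 295.7 kN; interior l_c = 95 − 33 = 62 → r_n = 460.8 kN.
  R_n,bearing = 2·295.7 + 4·460.8 = 2435 kN → 0.75 × 2435 = 1830 kN.
Bearing governs: 1830 kN.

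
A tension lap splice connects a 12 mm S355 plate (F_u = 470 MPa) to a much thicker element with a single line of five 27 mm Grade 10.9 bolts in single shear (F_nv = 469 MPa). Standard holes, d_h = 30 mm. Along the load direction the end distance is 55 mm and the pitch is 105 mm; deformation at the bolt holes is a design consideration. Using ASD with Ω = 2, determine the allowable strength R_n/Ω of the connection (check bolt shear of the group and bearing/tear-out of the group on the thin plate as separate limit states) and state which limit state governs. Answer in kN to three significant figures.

Bolt shear: A_b = π·27²/4 = 572.6 mm²; R_n = 469 × 572.6 × 5 × 1 / 1000 = 1343 kN → 1343 / 2 = 671 kN.
Bearing (1.2 l_c t F_u ≤ 2.4 d t F_u): upper limit = 2.4·27·12·470 / 1000 = 365.5 kN.
  Edge l_c = 55 − 30/2 = 40 → r_n = 270.7 kN; interior l_c = 105 − 30 = 75 → r_n = 365.5 kN.
  R_n,bearing = 1·270.7 + 4·365.5 = 1733 kN → 1733 / 2 = 866 kN.
Bolt shear governs: 671 kN.

671 kN (bolt shear governs)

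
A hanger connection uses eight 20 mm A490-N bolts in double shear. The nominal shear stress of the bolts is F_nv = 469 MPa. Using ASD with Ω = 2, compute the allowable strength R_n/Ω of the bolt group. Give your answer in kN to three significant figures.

A_b = π × 20² / 4 = 314.2 mm².
R_n = F_nv · A_b · n · n_s = 469 × 314.2 × 8 × 2 / 1000 = 2357 kN.
Allowable strength R_n/Ω = 2357 / 2 = 1180 kN.

1180 kN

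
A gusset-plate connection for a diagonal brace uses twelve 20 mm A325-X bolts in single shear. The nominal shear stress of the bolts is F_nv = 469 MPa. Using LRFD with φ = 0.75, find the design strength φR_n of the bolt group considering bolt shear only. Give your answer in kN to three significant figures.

1330 kN

A_b = π × 20² / 4 = 314.2 mm².
R_n = F_nv · A_b · n · n_s = 469 × 314.2 × 12 × 1 / 1000 = 1768 kN.
Design strength φR_n = 0.75 × 1768 = 1330 kN.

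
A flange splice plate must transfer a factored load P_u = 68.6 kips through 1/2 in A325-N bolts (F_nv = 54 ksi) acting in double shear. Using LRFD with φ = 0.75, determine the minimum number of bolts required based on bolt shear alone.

5 bolts

A_b = π·0.5²/4 = 0.1963 in².
Per-bolt design strength φR_n = 0.75 × 54 × 0.1963 × 2 = 15.9 kips.
n ≥ 68.6 / 15.9 = 4.313 → use 5 bolts.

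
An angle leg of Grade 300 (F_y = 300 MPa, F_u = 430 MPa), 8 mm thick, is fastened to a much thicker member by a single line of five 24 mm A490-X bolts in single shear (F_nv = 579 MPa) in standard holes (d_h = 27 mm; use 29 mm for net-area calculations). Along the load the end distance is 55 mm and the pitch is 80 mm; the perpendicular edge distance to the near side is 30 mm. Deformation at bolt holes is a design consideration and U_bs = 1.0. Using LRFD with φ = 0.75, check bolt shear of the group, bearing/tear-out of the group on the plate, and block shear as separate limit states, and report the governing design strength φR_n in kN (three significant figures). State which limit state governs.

Bolt shear: A_b = π·24²/4 = 452.4 mm²; R_n = 579 × 452.4 × 5 × 1 / 1000 = 1310 kN → 0.75 × 1310 = 982 kN.
Bearing: edge l_c = 41.5, r_n = 171.3 kN; interior l_c = 53, r_n = 198.1 kN; R_n = 171.3 + 4·198.1 = 963.9 kN → 723 kN.
Block shear: A_gv = 3000, A_nv = 1956, A_nt = 124 mm²; R_n = min(0.6F_uA_nv, 0.6F_yA_gv) + U_bs·F_u·A_nt = 558 kN → 418 kN.
Block shear governs: 418 kN.

418 kN (block shear governs)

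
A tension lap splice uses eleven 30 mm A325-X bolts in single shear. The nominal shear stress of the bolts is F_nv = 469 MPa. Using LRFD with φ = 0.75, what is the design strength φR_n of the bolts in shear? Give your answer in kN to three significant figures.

2740 kN

A_b = π × 30² / 4 = 706.9 mm².
R_n = F_nv · A_b · n · n_s = 469 × 706.9 × 11 × 1 / 1000 = 3647 kN.
Design strength φR_n = 0.75 × 3647 = 2740 kN.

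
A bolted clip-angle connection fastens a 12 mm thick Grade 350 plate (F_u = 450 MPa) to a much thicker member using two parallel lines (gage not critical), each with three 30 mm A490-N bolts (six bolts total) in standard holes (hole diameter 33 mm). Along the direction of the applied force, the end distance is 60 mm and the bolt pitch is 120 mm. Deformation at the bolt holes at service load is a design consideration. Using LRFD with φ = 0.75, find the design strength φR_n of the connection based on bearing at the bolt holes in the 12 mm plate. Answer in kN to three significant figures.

1590 kN

Per bolt r_n = 1.2 l_c t F_u ≤ 2.4 d t F_u; upper limit = 2.4 × 30 × 12 × 450 / 1000 = 388.8 kN.
Edge bolt: l_c = 60 − 33/2 = 43.5 mm → 1.2 × 43.5 × 12 × 450 / 1000 = 281.9 → r_n = 281.9 kN.
Interior bolts: l_c = 120 − 33 = 87 mm → 1.2 × 87 × 12 × 450 / 1000 = 563.8 → r_n = 388.8 kN.
R_n = 2 × 281.9 + 4 × 388.8 = 2119 kN.
Design strength φR_n = 0.75 × 2119 = 1590 kN.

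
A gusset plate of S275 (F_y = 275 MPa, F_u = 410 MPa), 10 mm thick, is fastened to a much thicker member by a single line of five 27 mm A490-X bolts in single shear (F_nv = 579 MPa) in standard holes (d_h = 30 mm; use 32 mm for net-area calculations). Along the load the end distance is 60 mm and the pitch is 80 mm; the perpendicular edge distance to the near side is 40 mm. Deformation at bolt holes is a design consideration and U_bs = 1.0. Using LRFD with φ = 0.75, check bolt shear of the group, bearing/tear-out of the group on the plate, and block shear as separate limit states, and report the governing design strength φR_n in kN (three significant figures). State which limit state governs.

509 kN (block shear governs)

Bolt shear: A_b = π·27²/4 = 572.6 mm²; R_n = 579 × 572.6 × 5 × 1 / 1000 = 1658 kN → 0.75 × 1658 = 1240 kN.
Bearing: edge l_c = 45, r_n = 221.4 kN; interior l_c = 50, r_n = 246 kN; R_n = 221.4 + 4·246 = 1205 kN → 904 kN.
Block shear: A_gv = 3800, A_nv = 2360, A_nt = 240 mm²; R_n = min(0.6F_uA_nv, 0.6F_yA_gv) + U_bs·F_u·A_nt = 679 kN → 509 kN.
Block shear governs: 509 kN.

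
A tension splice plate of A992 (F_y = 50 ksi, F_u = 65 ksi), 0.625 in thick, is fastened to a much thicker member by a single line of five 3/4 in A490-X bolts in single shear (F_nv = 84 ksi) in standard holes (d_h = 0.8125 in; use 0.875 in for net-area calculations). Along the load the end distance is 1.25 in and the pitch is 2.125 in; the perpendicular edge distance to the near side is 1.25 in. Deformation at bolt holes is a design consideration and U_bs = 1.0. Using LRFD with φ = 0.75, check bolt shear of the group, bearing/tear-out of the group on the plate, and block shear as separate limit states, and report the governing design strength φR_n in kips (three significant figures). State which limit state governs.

Bolt shear: A_b = π·0.75²/4 = 0.4418 in²; R_n = 84 × 0.4418 × 5 × 1 = 185.6 kips → 0.75 × 185.6 = 139 kips.
Bearing: edge l_c = 0.8438, r_n = 41.13 kips; interior l_c = 1.312, r_n = 63.98 kips; R_n = 41.13 + 4·63.98 = 297.1 kips → 223 kips.
Block shear: A_gv = 6.094, A_nv = 3.633, A_nt = 0.5078 in²; R_n = min(0.6F_uA_nv, 0.6F_yA_gv) + U_bs·F_u·A_nt = 174.7 kips → 131 kips.
Block shear governs: 131 kips.

131 kips (block shear governs)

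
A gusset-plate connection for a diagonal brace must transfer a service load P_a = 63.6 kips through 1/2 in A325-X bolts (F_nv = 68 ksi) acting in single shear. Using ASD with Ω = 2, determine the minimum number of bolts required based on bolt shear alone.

A_b = π·0.5²/4 = 0.1963 in².
Per-bolt allowable strength R_n/Ω = 68 × 0.1963 × 1 / 2 = 6.676 kips.
n ≥ 63.6 / 6.676 = 9.527 → use 10 bolts.

10 bolts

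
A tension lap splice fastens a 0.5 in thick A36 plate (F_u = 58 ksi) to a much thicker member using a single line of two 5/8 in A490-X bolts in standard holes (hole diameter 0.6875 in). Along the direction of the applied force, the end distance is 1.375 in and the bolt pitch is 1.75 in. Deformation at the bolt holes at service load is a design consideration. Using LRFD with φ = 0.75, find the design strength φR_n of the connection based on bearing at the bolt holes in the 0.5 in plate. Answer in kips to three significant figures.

Per bolt r_n = 1.2 l_c t F_u ≤ 2.4 d t F_u; upper limit = 2.4 × 0.625 × 0.5 × 58 = 43.5 kips.
Edge bolt: l_c = 1.375 − 0.6875/2 = 1.031 in → 1.2 × 1.031 × 0.5 × 58 = 35.89 → r_n = 35.89 kips.
Interior bolts: l_c = 1.75 − 0.6875 = 1.062 in → 1.2 × 1.062 × 0.5 × 58 = 36.97 → r_n = 36.97 kips.
R_n = 1 × 35.89 + 1 × 36.97 = 72.86 kips.
Design strength φR_n = 0.75 × 72.86 = 54.6 kips.

54.6 kips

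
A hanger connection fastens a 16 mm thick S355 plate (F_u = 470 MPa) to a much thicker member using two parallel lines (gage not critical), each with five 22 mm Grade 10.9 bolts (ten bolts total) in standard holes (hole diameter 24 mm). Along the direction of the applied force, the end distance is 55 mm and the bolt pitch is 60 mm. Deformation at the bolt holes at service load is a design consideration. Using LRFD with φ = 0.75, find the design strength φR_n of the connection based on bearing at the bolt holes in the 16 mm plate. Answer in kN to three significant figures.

2530 kN

Per bolt r_n = 1.2 l_c t F_u ≤ 2.4 d t F_u; upper limit = 2.4 × 22 × 16 × 470 / 1000 = 397.1 kN.
Edge bolt: l_c = 55 − 24/2 = 43 mm → 1.2 × 43 × 16 × 470 / 1000 = 388 → r_n = 388 kN.
Interior bolts: l_c = 60 − 24 = 36 mm → 1.2 × 36 × 16 × 470 / 1000 = 324.9 → r_n = 324.9 kN.
R_n = 2 × 388 + 8 × 324.9 = 3375 kN.
Design strength φR_n = 0.75 × 3375 = 2530 kN.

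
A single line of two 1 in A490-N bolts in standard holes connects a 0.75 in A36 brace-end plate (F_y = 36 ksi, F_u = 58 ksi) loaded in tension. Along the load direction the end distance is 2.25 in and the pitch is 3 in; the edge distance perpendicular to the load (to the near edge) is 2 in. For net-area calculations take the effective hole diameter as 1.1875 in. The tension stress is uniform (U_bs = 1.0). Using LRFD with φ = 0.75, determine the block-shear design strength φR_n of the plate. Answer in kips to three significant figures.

110 kips

Shear plane L_v = 2.25 + 1·3 = 5.25 in; A_gv = 5.25 × 0.75 = 3.938 in².
A_nv = (5.25 − 1.5·1.1875) × 0.75 = 2.602 in².
A_nt = (2 − 0.5·1.1875) × 0.75 = 1.055 in².
0.6 F_u A_nv = 90.53 kips; 0.6 F_y A_gv = 85.05 kips → shear yielding governs the shear term.
R_n = 85.05 + 1.0 × 58 × 1.055 = 146.2 kips.
Design strength φR_n = 0.75 × 146.2 = 110 kips.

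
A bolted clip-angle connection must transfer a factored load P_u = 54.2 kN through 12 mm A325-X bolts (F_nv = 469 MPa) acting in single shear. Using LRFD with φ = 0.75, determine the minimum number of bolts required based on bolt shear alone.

2 bolts

A_b = π·12²/4 = 113.1 mm².
Per-bolt design strength φR_n = 0.75 × 469 × 113.1 × 1 / 1000 = 39.78 kN.
n ≥ 54.2 / 39.78 = 1.362 → use 2 bolts.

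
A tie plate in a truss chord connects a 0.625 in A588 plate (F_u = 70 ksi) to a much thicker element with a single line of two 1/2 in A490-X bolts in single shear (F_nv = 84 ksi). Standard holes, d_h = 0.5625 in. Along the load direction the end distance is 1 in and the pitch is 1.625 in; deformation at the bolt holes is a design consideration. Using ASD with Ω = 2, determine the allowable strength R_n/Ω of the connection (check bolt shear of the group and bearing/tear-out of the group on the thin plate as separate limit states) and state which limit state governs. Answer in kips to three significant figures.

16.5 kips (bolt shear governs)

Bolt shear: A_b = π·0.5²/4 = 0.1963 in²; R_n = 84 × 0.1963 × 2 × 1 = 32.99 kips → 32.99 / 2 = 16.5 kips.
Bearing (1.2 l_c t F_u ≤ 2.4 d t F_u): upper limit = 2.4·0.5·0.625·70 = 52.5 kips.
  Edge l_c = 1 − 0.5625/2 = 0.7188 → r_n = 37.73 kips; interior l_c = 1.625 − 0.5625 = 1.062 → r_n = 52.5 kips.
  R_n,bearing = 1·37.73 + 1·52.5 = 90.23 kips → 90.23 / 2 = 45.1 kips.
Bolt shear governs: 16.5 kips.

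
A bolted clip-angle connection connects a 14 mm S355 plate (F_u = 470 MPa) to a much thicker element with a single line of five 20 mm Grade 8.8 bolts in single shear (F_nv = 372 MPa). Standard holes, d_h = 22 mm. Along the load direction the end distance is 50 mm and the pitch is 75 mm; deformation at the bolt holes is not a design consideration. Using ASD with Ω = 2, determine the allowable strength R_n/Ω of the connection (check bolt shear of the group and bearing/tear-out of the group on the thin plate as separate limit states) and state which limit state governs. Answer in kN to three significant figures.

Bolt shear: A_b = π·20²/4 = 314.2 mm²; R_n = 372 × 314.2 × 5 × 1 / 1000 = 584.3 kN → 584.3 / 2 = 292 kN.
Bearing (1.5 l_c t F_u ≤ 3.0 d t F_u): upper limit = 3.0·20·14·470 / 1000 = 394.8 kN.
  Edge l_c = 50 − 22/2 = 39 → r_n = 384.9 kN; interior l_c = 75 − 22 = 53 → r_n = 394.8 kN.
  R_n,bearing = 1·384.9 + 4·394.8 = 1964 kN → 1964 / 2 = 982 kN.
Bolt shear governs: 292 kN.

292 kN (bolt shear governs)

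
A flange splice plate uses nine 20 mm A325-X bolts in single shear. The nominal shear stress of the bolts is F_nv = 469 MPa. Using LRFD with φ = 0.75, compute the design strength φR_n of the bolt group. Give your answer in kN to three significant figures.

995 kN

A_b = π × 20² / 4 = 314.2 mm².
R_n = F_nv · A_b · n · n_s = 469 × 314.2 × 9 × 1 / 1000 = 1326 kN.
Design strength φR_n = 0.75 × 1326 = 995 kN.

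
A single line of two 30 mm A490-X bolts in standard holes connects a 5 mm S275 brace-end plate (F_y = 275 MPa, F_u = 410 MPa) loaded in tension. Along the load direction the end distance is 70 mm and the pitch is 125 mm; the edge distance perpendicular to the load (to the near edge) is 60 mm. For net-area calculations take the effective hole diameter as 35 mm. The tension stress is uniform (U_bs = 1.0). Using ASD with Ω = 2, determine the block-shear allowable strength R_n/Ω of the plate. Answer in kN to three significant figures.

124 kN

Shear plane L_v = 70 + 1·125 = 195 mm; A_gv = 195 × 5 = 975 mm².
A_nv = (195 − 1.5·35) × 5 = 712.5 mm².
A_nt = (60 − 0.5·35) × 5 = 212.5 mm².
0.6 F_u A_nv = 175.3 kN; 0.6 F_y A_gv = 160.9 kN → shear yielding governs the shear term.
R_n = 160.9 + 1.0 × 410 × 212.5 / 1000 = 248 kN.
Allowable strength R_n/Ω = 248 / 2 = 124 kN.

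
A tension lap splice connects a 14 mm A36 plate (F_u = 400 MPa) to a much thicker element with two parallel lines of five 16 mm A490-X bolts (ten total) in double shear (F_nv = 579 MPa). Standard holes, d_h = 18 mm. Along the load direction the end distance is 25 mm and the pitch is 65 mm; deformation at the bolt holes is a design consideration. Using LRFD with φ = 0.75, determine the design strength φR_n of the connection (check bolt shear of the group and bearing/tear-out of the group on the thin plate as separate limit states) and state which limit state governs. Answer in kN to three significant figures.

1450 kN (bearing governs)

Bolt shear: A_b = π·16²/4 = 201.1 mm²; R_n = 579 × 201.1 × 10 × 2 / 1000 = 2328 kN → 0.75 × 2328 = 1750 kN.
Bearing (1.2 l_c t F_u ≤ 2.4 d t F_u): upper limit = 2.4·16·14·400 / 1000 = 215 kN.
  Edge l_c = 25 − 18/2 = 16 → r_n = 107.5 kN; interior l_c = 65 − 18 = 47 → r_n = 215 kN.
  R_n,bearing = 2·107.5 + 8·215 = 1935 kN → 0.75 × 1935 = 1450 kN.
Bearing governs: 1450 kN.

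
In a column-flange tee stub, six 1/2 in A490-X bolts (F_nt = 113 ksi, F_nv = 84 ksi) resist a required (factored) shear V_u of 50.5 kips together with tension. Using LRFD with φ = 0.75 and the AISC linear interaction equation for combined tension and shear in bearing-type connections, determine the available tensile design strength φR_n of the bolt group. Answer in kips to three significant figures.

A_b = π·0.5²/4 = 0.1963 in²; f_rv = 50.5 / (6 × 0.1963) = 42.87 ksi.
F'_nt = 1.3 F_nt − (F_nt / φF_nv) f_rv = 1.3·113 − (113/(0.75·84))·42.87 = 70.01 ksi, capped at F_nt → F'_nt = 70.01 ksi.
R_n = F'_nt · A_b · n = 70.01 × 0.1963 × 6 = 82.48 kips.
Design strength φR_n = 0.75 × 82.48 = 61.9 kips.

61.9 kips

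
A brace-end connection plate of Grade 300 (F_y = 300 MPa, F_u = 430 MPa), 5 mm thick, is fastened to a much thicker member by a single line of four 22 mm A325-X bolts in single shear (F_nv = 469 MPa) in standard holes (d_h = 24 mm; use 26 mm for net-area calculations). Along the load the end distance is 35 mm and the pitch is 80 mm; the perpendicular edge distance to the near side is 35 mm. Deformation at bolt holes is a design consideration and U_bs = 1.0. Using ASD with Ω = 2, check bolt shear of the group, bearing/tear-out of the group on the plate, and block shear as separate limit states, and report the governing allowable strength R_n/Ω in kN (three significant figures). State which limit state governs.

Bolt shear: A_b = π·22²/4 = 380.1 mm²; R_n = 469 × 380.1 × 4 × 1 / 1000 = 713.1 kN → 713.1 / 2 = 357 kN.
Bearing: edge l_c = 23, r_n = 59.34 kN; interior l_c = 56, r_n = 113.5 kN; R_n = 59.34 + 3·113.5 = 399.9 kN → 200 kN.
Block shear: A_gv = 1375, A_nv = 920, A_nt = 110 mm²; R_n = min(0.6F_uA_nv, 0.6F_yA_gv) + U_bs·F_u·A_nt = 284.7 kN → 142 kN.
Block shear governs: 142 kN.

142 kN (block shear governs)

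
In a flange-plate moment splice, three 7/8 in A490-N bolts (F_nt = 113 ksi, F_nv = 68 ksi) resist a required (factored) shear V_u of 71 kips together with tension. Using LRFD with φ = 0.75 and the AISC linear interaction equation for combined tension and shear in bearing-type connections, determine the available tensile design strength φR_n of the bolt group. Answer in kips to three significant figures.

80.8 kips

A_b = π·0.875²/4 = 0.6013 in²; f_rv = 71 / (3 × 0.6013) = 39.36 ksi.
F'_nt = 1.3 F_nt − (F_nt / φF_nv) f_rv = 1.3·113 − (113/(0.75·68))·39.36 = 59.7 ksi, capped at F_nt → F'_nt = 59.7 ksi.
R_n = F'_nt · A_b · n = 59.7 × 0.6013 × 3 = 107.7 kips.
Design strength φR_n = 0.75 × 107.7 = 80.8 kips.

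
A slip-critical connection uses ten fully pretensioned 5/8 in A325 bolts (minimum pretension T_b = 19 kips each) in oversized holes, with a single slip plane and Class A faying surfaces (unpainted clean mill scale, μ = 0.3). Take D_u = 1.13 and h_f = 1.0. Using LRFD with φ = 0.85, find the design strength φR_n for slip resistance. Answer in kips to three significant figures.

54.7 kips

R_n = μ · D_u · h_f · T_b · n_s · n_b = 0.3 × 1.13 × 1.0 × 19 × 1 × 10 = 64.41 kips.
Design strength φR_n = 0.85 × 64.41 = 54.7 kips.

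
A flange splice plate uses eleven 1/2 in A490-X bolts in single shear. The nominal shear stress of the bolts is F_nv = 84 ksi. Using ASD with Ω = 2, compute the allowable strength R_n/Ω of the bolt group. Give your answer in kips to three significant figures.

90.7 kips

A_b = π × 0.5² / 4 = 0.1963 in².
R_n = F_nv · A_b · n · n_s = 84 × 0.1963 × 11 × 1 = 181.4 kips.
Allowable strength R_n/Ω = 181.4 / 2 = 90.7 kips.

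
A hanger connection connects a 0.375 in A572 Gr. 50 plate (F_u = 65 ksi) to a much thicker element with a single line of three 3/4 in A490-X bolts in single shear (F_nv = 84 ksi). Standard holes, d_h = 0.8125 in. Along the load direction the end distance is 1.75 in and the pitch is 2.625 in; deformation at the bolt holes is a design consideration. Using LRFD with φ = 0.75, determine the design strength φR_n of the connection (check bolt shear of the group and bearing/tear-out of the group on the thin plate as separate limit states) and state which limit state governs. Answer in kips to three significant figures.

Bolt shear: A_b = π·0.75²/4 = 0.4418 in²; R_n = 84 × 0.4418 × 3 × 1 = 111.3 kips → 0.75 × 111.3 = 83.5 kips.
Bearing (1.2 l_c t F_u ≤ 2.4 d t F_u): upper limit = 2.4·0.75·0.375·65 = 43.87 kips.
  Edge l_c = 1.75 − 0.8125/2 = 1.344 → r_n = 39.3 kips; interior l_c = 2.625 − 0.8125 = 1.812 → r_n = 43.87 kips.
  R_n,bearing = 1·39.3 + 2·43.87 = 127.1 kips → 0.75 × 127.1 = 95.3 kips.
Bolt shear governs: 83.5 kips.

83.5 kips (bolt shear governs)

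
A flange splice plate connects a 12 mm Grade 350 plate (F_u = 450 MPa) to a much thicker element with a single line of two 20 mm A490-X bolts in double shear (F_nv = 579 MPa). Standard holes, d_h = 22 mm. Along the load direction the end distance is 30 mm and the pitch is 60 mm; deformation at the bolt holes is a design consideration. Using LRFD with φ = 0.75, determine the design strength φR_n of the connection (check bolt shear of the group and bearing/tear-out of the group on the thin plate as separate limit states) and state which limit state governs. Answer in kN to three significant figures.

Bolt shear: A_b = π·20²/4 = 314.2 mm²; R_n = 579 × 314.2 × 2 × 2 / 1000 = 727.6 kN → 0.75 × 727.6 = 546 kN.
Bearing (1.2 l_c t F_u ≤ 2.4 d t F_u): upper limit = 2.4·20·12·450 / 1000 = 259.2 kN.
  Edge l_c = 30 − 22/2 = 19 → r_n = 123.1 kN; interior l_c = 60 − 22 = 38 → r_n = 246.2 kN.
  R_n,bearing = 1·123.1 + 1·246.2 = 369.4 kN → 0.75 × 369.4 = 277 kN.
Bearing governs: 277 kN.

277 kN (bearing governs)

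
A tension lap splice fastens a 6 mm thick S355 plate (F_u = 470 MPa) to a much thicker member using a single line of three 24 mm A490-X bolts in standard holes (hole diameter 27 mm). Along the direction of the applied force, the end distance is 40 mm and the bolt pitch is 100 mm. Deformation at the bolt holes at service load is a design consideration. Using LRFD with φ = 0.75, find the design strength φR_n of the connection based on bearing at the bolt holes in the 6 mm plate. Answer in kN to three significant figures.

Per bolt r_n = 1.2 l_c t F_u ≤ 2.4 d t F_u; upper limit = 2.4 × 24 × 6 × 470 / 1000 = 162.4 kN.
Edge bolt: l_c = 40 − 27/2 = 26.5 mm → 1.2 × 26.5 × 6 × 470 / 1000 = 89.68 → r_n = 89.68 kN.
Interior bolts: l_c = 100 − 27 = 73 mm → 1.2 × 73 × 6 × 470 / 1000 = 247 → r_n = 162.4 kN.
R_n = 1 × 89.68 + 2 × 162.4 = 414.5 kN.
Design strength φR_n = 0.75 × 414.5 = 311 kN.

311 kN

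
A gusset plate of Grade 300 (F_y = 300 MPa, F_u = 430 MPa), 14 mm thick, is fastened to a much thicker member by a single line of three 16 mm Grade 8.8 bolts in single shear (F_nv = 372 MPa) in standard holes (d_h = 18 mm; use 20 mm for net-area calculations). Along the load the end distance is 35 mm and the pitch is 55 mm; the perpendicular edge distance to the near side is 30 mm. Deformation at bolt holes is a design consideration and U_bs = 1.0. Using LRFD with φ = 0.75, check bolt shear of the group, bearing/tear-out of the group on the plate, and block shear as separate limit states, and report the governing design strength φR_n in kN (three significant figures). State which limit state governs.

Bolt shear: A_b = π·16²/4 = 201.1 mm²; R_n = 372 × 201.1 × 3 × 1 / 1000 = 224.4 kN → 0.75 × 224.4 = 168 kN.
Bearing: edge l_c = 26, r_n = 187.8 kN; interior l_c = 37, r_n = 231.2 kN; R_n = 187.8 + 2·231.2 = 650.2 kN → 488 kN.
Block shear: A_gv = 2030, A_nv = 1330, A_nt = 280 mm²; R_n = min(0.6F_uA_nv, 0.6F_yA_gv) + U_bs·F_u·A_nt = 463.5 kN → 348 kN.
Bolt shear governs: 168 kN.

168 kN (bolt shear governs)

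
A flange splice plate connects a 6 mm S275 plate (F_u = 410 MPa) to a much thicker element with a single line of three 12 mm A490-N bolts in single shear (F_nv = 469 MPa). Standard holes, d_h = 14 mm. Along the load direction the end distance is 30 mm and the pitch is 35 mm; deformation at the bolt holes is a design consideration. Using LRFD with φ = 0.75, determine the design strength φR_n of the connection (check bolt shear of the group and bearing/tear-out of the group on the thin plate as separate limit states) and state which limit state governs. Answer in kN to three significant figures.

Bolt shear: A_b = π·12²/4 = 113.1 mm²; R_n = 469 × 113.1 × 3 × 1 / 1000 = 159.1 kN → 0.75 × 159.1 = 119 kN.
Bearing (1.2 l_c t F_u ≤ 2.4 d t F_u): upper limit = 2.4·12·6·410 / 1000 = 70.85 kN.
  Edge l_c = 30 − 14/2 = 23 → r_n = 67.9 kN; interior l_c = 35 − 14 = 21 → r_n = 61.99 kN.
  R_n,bearing = 1·67.9 + 2·61.99 = 191.9 kN → 0.75 × 191.9 = 144 kN.
Bolt shear governs: 119 kN.

119 kN (bolt shear governs)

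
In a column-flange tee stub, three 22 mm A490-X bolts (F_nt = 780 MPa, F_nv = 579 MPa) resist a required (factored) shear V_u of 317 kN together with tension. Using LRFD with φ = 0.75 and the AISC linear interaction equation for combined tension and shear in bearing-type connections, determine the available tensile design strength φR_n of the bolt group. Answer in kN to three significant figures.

440 kN

A_b = π·22²/4 = 380.1 mm²; f_rv = 317 × 1000 / (3 × 380.1) = 278 MPa.
F'_nt = 1.3 F_nt − (F_nt / φF_nv) f_rv = 1.3·780 − (780/(0.75·579))·278 = 514.7 MPa, capped at F_nt → F'_nt = 514.7 MPa.
R_n = F'_nt · A_b · n = 514.7 × 380.1 × 3 / 1000 = 587 kN.
Design strength φR_n = 0.75 × 587 = 440 kN.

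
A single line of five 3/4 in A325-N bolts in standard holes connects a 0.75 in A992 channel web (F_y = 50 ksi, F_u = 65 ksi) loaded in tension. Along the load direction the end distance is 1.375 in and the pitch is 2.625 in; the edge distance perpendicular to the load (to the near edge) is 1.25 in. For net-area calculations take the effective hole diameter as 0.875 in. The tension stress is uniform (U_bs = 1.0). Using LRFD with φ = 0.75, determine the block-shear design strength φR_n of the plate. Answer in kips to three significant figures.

204 kips

Shear plane L_v = 1.375 + 4·2.625 = 11.88 in; A_gv = 11.88 × 0.75 = 8.906 in².
A_nv = (11.88 − 4.5·0.875) × 0.75 = 5.953 in².
A_nt = (1.25 − 0.5·0.875) × 0.75 = 0.6094 in².
0.6 F_u A_nv = 232.2 kips; 0.6 F_y A_gv = 267.2 kips → shear rupture governs the shear term.
R_n = 232.2 + 1.0 × 65 × 0.6094 = 271.8 kips.
Design strength φR_n = 0.75 × 271.8 = 204 kips.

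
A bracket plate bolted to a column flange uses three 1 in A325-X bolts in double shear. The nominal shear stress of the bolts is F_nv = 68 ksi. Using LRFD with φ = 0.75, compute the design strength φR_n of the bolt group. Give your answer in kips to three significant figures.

A_b = π × 1² / 4 = 0.7854 in².
R_n = F_nv · A_b · n · n_s = 68 × 0.7854 × 3 × 2 = 320.4 kips.
Design strength φR_n = 0.75 × 320.4 = 240 kips.

240 kips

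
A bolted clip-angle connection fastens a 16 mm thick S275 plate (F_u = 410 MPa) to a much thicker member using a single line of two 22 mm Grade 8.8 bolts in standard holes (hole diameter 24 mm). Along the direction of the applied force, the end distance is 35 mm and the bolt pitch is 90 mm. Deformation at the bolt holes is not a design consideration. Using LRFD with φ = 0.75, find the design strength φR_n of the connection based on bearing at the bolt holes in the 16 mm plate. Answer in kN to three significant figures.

Per bolt r_n = 1.5 l_c t F_u ≤ 3.0 d t F_u; upper limit = 3.0 × 22 × 16 × 410 / 1000 = 433 kN.
Edge bolt: l_c = 35 − 24/2 = 23 mm → 1.5 × 23 × 16 × 410 / 1000 = 226.3 → r_n = 226.3 kN.
Interior bolts: l_c = 90 − 24 = 66 mm → 1.5 × 66 × 16 × 410 / 1000 = 649.4 → r_n = 433 kN.
R_n = 1 × 226.3 + 1 × 433 = 659.3 kN.
Design strength φR_n = 0.75 × 659.3 = 494 kN.

494 kN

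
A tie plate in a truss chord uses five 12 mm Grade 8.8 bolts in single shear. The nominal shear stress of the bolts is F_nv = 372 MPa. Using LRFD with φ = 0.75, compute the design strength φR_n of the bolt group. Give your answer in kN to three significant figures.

158 kN

A_b = π × 12² / 4 = 113.1 mm².
R_n = F_nv · A_b · n · n_s = 372 × 113.1 × 5 × 1 / 1000 = 210.4 kN.
Design strength φR_n = 0.75 × 210.4 = 158 kN.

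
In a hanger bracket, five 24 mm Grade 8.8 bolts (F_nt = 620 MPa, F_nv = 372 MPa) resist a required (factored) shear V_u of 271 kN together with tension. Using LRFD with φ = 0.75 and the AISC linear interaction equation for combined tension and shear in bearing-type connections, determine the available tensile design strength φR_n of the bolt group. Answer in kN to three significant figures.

A_b = π·24²/4 = 452.4 mm²; f_rv = 271 × 1000 / (5 × 452.4) = 119.8 MPa.
F'_nt = 1.3 F_nt − (F_nt / φF_nv) f_rv = 1.3·620 − (620/(0.75·372))·119.8 = 539.8 MPa, capped at F_nt → F'_nt = 539.8 MPa.
R_n = F'_nt · A_b · n = 539.8 × 452.4 × 5 / 1000 = 1221 kN.
Design strength φR_n = 0.75 × 1221 = 916 kN.

916 kN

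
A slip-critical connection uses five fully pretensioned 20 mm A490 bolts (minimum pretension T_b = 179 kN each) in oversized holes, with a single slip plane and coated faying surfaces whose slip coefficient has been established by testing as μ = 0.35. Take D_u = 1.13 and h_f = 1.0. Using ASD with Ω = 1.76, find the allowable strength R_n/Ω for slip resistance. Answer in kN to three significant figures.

R_n = μ · D_u · h_f · T_b · n_s · n_b = 0.35 × 1.13 × 1.0 × 179 × 1 × 5 = 354 kN.
Allowable strength R_n/Ω = 354 / 1.76 = 201 kN.

201 kN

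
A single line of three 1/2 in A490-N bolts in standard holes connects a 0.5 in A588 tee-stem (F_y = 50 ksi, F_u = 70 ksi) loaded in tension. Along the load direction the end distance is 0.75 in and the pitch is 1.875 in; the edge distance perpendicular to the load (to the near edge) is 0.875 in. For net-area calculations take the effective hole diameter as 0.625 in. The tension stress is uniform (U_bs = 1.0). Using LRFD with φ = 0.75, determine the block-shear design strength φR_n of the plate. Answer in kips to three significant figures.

61 kips

Shear plane L_v = 0.75 + 2·1.875 = 4.5 in; A_gv = 4.5 × 0.5 = 2.25 in².
A_nv = (4.5 − 2.5·0.625) × 0.5 = 1.469 in².
A_nt = (0.875 − 0.5·0.625) × 0.5 = 0.2812 in².
0.6 F_u A_nv = 61.69 kips; 0.6 F_y A_gv = 67.5 kips → shear rupture governs the shear term.
R_n = 61.69 + 1.0 × 70 × 0.2812 = 81.38 kips.
Design strength φR_n = 0.75 × 81.38 = 61 kips.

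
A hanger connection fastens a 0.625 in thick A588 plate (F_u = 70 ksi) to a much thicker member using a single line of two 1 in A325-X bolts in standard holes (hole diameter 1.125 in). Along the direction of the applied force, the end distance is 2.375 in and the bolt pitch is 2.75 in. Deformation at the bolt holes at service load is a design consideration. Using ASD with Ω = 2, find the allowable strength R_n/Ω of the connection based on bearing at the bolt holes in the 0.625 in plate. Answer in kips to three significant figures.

Per bolt r_n = 1.2 l_c t F_u ≤ 2.4 d t F_u; upper limit = 2.4 × 1 × 0.625 × 70 = 105 kips.
Edge bolt: l_c = 2.375 − 1.125/2 = 1.812 in → 1.2 × 1.812 × 0.625 × 70 = 95.16 → r_n = 95.16 kips.
Interior bolts: l_c = 2.75 − 1.125 = 1.625 in → 1.2 × 1.625 × 0.625 × 70 = 85.31 → r_n = 85.31 kips.
R_n = 1 × 95.16 + 1 × 85.31 = 180.5 kips.
Allowable strength R_n/Ω = 180.5 / 2 = 90.2 kips.

90.2 kips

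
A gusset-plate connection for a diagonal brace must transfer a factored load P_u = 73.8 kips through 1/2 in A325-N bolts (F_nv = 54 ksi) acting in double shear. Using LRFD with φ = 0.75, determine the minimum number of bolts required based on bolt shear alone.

A_b = π·0.5²/4 = 0.1963 in².
Per-bolt design strength φR_n = 0.75 × 54 × 0.1963 × 2 = 15.9 kips.
n ≥ 73.8 / 15.9 = 4.64 → use 5 bolts.

5 bolts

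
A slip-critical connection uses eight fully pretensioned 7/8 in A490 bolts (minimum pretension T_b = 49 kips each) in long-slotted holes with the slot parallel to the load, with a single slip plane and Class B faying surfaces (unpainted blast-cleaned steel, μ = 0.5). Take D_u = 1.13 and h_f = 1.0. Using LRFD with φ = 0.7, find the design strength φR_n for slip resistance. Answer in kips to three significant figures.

R_n = μ · D_u · h_f · T_b · n_s · n_b = 0.5 × 1.13 × 1.0 × 49 × 1 × 8 = 221.5 kips.
Design strength φR_n = 0.7 × 221.5 = 155 kips.

155 kips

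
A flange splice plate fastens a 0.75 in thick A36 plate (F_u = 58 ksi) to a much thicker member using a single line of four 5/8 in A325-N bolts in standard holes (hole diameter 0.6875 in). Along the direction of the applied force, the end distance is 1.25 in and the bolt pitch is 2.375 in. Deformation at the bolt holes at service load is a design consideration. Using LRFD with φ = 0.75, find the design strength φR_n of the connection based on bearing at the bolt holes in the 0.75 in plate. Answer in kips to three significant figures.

Per bolt r_n = 1.2 l_c t F_u ≤ 2.4 d t F_u; upper limit = 2.4 × 0.625 × 0.75 × 58 = 65.25 kips.
Edge bolt: l_c = 1.25 − 0.6875/2 = 0.9062 in → 1.2 × 0.9062 × 0.75 × 58 = 47.31 → r_n = 47.31 kips.
Interior bolts: l_c = 2.375 − 0.6875 = 1.688 in → 1.2 × 1.688 × 0.75 × 58 = 88.09 → r_n = 65.25 kips.
R_n = 1 × 47.31 + 3 × 65.25 = 243.1 kips.
Design strength φR_n = 0.75 × 243.1 = 182 kips.

182 kips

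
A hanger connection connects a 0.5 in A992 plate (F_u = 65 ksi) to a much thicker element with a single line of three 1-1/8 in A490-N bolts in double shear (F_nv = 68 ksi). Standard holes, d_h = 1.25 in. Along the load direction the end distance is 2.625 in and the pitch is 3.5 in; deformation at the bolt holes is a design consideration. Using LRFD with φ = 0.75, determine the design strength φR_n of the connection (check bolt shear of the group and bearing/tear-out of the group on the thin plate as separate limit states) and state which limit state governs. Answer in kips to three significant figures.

Bolt shear: A_b = π·1.125²/4 = 0.994 in²; R_n = 68 × 0.994 × 3 × 2 = 405.6 kips → 0.75 × 405.6 = 304 kips.
Bearing (1.2 l_c t F_u ≤ 2.4 d t F_u): upper limit = 2.4·1.125·0.5·65 = 87.75 kips.
  Edge l_c = 2.625 − 1.25/2 = 2 → r_n = 78 kips; interior l_c = 3.5 − 1.25 = 2.25 → r_n = 87.75 kips.
  R_n,bearing = 1·78 + 2·87.75 = 253.5 kips → 0.75 × 253.5 = 190 kips.
Bearing governs: 190 kips.

190 kips (bearing governs)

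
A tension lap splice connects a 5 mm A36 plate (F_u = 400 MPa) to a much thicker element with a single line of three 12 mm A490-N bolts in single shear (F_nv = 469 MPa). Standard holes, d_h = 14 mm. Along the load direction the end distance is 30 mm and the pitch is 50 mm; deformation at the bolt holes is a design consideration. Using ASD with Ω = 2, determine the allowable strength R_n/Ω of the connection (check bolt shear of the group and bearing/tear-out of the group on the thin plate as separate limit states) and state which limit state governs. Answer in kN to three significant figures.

Bolt shear: A_b = π·12²/4 = 113.1 mm²; R_n = 469 × 113.1 × 3 × 1 / 1000 = 159.1 kN → 159.1 / 2 = 79.6 kN.
Bearing (1.2 l_c t F_u ≤ 2.4 d t F_u): upper limit = 2.4·12·5·400 / 1000 = 57.6 kN.
  Edge l_c = 30 − 14/2 = 23 → r_n = 55.2 kN; interior l_c = 50 − 14 = 36 → r_n = 57.6 kN.
  R_n,bearing = 1·55.2 + 2·57.6 = 170.4 kN → 170.4 / 2 = 85.2 kN.
Bolt shear governs: 79.6 kN.

79.6 kN (bolt shear governs)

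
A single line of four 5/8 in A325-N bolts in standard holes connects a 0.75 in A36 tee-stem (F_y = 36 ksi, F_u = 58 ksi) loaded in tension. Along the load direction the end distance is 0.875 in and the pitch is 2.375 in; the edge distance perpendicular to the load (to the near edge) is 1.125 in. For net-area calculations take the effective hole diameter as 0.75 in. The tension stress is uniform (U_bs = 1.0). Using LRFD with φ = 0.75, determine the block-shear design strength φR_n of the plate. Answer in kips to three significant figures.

122 kips

Shear plane L_v = 0.875 + 3·2.375 = 8 in; A_gv = 8 × 0.75 = 6 in².
A_nv = (8 − 3.5·0.75) × 0.75 = 4.031 in².
A_nt = (1.125 − 0.5·0.75) × 0.75 = 0.5625 in².
0.6 F_u A_nv = 140.3 kips; 0.6 F_y A_gv = 129.6 kips → shear yielding governs the shear term.
R_n = 129.6 + 1.0 × 58 × 0.5625 = 162.2 kips.
Design strength φR_n = 0.75 × 162.2 = 122 kips.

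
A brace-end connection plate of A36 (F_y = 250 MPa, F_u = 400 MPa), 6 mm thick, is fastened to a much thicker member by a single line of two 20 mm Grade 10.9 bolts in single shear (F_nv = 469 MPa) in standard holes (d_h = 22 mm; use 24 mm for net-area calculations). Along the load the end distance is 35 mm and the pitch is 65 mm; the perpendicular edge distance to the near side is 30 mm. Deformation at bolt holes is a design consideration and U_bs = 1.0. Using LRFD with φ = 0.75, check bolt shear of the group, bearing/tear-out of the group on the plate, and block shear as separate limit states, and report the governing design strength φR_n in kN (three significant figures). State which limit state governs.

99.9 kN (block shear governs)

Bolt shear: A_b = π·20²/4 = 314.2 mm²; R_n = 469 × 314.2 × 2 × 1 / 1000 = 294.7 kN → 0.75 × 294.7 = 221 kN.
Bearing: edge l_c = 24, r_n = 69.12 kN; interior l_c = 43, r_n = 115.2 kN; R_n = 69.12 + 1·115.2 = 184.3 kN → 138 kN.
Block shear: A_gv = 600, A_nv = 384, A_nt = 108 mm²; R_n = min(0.6F_uA_nv, 0.6F_yA_gv) + U_bs·F_u·A_nt = 133.2 kN → 99.9 kN.
Block shear governs: 99.9 kN.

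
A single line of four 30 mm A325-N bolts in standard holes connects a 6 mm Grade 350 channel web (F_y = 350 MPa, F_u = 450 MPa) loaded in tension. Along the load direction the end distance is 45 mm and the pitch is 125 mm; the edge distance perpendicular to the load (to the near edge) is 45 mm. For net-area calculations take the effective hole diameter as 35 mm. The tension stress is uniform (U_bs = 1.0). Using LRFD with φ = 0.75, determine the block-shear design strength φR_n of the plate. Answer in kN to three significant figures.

Shear plane L_v = 45 + 3·125 = 420 mm; A_gv = 420 × 6 = 2520 mm².
A_nv = (420 − 3.5·35) × 6 = 1785 mm².
A_nt = (45 − 0.5·35) × 6 = 165 mm².
0.6 F_u A_nv = 481.9 kN; 0.6 F_y A_gv = 529.2 kN → shear rupture governs the shear term.
R_n = 481.9 + 1.0 × 450 × 165 / 1000 = 556.2 kN.
Design strength φR_n = 0.75 × 556.2 = 417 kN.

417 kN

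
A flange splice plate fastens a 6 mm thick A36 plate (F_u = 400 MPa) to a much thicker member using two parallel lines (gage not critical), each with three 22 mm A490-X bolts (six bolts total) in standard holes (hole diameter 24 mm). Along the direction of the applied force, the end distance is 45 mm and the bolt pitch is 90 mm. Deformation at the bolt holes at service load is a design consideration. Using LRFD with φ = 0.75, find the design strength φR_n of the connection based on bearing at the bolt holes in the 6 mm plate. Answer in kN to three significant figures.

523 kN

Per bolt r_n = 1.2 l_c t F_u ≤ 2.4 d t F_u; upper limit = 2.4 × 22 × 6 × 400 / 1000 = 126.7 kN.
Edge bolt: l_c = 45 − 24/2 = 33 mm → 1.2 × 33 × 6 × 400 / 1000 = 95.04 → r_n = 95.04 kN.
Interior bolts: l_c = 90 − 24 = 66 mm → 1.2 × 66 × 6 × 400 / 1000 = 190.1 → r_n = 126.7 kN.
R_n = 2 × 95.04 + 4 × 126.7 = 697 kN.
Design strength φR_n = 0.75 × 697 = 523 kN.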